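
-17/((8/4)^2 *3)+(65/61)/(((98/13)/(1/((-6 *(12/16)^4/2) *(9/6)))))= -13212839/8715924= -1.52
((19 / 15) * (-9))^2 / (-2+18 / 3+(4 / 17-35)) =-55233 / 13075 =-4.22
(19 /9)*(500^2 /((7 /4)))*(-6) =-38000000 /21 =-1809523.81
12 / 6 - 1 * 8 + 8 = 2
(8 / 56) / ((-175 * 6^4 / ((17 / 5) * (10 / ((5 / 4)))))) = -17 / 992250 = -0.00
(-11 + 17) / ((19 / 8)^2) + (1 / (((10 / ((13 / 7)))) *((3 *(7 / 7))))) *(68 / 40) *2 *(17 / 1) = 1759477 / 379050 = 4.64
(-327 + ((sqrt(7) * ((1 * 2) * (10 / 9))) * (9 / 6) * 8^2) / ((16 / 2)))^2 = 1007161 / 9 - 17440 * sqrt(7) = 65764.87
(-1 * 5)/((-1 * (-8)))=-5/8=-0.62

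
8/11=0.73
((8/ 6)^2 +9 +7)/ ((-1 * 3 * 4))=-40/ 27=-1.48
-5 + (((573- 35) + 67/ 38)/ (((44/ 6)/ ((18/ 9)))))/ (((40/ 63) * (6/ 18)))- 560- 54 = 76.56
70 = 70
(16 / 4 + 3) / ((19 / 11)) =77 / 19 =4.05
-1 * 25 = -25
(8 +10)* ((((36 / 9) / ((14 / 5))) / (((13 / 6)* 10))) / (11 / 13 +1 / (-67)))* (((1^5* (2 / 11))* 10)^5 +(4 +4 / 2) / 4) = 12451623777 / 408103234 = 30.51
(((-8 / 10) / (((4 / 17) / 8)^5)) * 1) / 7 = -181741696 / 35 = -5192619.89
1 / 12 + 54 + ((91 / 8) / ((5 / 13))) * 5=4847 / 24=201.96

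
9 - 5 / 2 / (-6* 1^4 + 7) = 6.50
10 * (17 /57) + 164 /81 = 7706 /1539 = 5.01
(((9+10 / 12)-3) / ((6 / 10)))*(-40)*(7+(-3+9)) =-53300 / 9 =-5922.22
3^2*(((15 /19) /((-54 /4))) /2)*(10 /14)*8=-200 /133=-1.50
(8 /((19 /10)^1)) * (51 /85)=48 /19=2.53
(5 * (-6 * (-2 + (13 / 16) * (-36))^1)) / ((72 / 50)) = 15625 / 24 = 651.04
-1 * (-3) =3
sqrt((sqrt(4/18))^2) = sqrt(2)/3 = 0.47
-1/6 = -0.17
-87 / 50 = -1.74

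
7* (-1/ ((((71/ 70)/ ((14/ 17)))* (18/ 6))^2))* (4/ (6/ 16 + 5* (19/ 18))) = -215129600/ 592937543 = -0.36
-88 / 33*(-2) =16 / 3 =5.33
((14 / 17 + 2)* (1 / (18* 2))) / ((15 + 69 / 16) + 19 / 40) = 320 / 80733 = 0.00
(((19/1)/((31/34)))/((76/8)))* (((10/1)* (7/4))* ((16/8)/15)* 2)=952/93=10.24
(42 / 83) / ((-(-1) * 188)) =21 / 7802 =0.00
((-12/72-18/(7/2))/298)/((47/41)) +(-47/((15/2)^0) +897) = 500005057/588252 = 849.98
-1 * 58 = -58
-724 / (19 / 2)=-1448 / 19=-76.21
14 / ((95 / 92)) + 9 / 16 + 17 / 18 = 206087 / 13680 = 15.06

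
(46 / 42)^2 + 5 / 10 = 1499 / 882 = 1.70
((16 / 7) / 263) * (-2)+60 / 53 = 1.11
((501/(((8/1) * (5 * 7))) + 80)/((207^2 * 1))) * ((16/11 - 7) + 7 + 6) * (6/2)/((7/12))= 938941/12830895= 0.07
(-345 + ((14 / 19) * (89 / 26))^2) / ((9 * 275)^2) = -0.00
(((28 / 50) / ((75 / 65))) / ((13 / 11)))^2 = 23716 / 140625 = 0.17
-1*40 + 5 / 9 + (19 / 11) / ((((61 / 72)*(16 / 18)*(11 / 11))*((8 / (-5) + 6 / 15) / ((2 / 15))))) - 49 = -535655 / 6039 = -88.70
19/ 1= 19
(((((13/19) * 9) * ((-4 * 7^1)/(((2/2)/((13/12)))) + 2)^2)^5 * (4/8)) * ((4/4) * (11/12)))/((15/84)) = 112571055844755103298828125/14856594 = 7577177907988540529.47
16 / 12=4 / 3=1.33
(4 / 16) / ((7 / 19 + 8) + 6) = 19 / 1092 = 0.02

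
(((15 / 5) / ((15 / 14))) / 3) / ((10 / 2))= 14 / 75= 0.19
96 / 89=1.08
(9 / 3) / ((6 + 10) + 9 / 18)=2 / 11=0.18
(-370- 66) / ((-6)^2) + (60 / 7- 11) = -916 / 63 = -14.54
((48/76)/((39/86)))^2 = 118336/61009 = 1.94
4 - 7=-3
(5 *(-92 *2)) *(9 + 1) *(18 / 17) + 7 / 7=-9740.18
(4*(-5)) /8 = -5 /2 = -2.50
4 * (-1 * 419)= -1676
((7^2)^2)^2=5764801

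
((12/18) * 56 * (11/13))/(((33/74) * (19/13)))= 8288/171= 48.47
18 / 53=0.34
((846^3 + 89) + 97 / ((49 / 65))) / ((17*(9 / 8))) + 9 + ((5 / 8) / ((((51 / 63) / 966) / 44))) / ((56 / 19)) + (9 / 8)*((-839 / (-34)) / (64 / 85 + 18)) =6055617807379127 / 191203488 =31671063.49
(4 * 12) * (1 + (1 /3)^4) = 1312 /27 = 48.59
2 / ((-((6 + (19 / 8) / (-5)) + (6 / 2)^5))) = -80 / 9941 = -0.01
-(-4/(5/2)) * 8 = 64/5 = 12.80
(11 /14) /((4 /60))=165 /14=11.79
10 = 10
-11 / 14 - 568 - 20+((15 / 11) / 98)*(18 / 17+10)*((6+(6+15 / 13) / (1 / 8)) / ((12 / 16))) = -575.81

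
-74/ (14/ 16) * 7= -592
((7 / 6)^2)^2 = 2401 / 1296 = 1.85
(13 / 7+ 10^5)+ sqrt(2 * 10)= 2 * sqrt(5)+ 700013 / 7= 100006.33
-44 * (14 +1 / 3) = -1892 / 3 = -630.67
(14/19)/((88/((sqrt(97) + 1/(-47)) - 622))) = -204645/39292 + 7 * sqrt(97)/836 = -5.13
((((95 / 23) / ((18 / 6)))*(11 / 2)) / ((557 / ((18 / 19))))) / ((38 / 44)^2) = 79860 / 4624771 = 0.02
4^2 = 16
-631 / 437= -1.44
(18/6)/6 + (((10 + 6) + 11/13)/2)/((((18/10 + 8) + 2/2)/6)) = 202/39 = 5.18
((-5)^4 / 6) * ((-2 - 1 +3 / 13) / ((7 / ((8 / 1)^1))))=-30000 / 91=-329.67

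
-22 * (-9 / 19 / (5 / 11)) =2178 / 95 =22.93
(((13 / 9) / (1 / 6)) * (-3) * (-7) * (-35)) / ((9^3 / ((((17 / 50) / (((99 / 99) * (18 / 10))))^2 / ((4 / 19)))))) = -3497767 / 2361960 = -1.48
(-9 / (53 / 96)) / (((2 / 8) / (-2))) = 6912 / 53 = 130.42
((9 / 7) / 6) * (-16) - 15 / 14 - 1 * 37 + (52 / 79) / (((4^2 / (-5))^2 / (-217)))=-280349 / 5056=-55.45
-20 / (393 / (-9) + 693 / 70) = 600 / 1013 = 0.59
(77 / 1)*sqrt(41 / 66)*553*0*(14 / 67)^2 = 0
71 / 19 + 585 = 11186 / 19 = 588.74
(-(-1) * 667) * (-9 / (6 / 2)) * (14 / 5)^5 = -1076185824 / 3125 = -344379.46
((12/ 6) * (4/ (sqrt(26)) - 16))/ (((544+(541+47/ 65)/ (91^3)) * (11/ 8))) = -3134855360/ 73277340873+30142840 * sqrt(26)/ 73277340873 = -0.04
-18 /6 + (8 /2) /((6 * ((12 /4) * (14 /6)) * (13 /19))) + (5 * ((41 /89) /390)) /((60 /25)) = -1666781 /583128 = -2.86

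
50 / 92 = 25 / 46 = 0.54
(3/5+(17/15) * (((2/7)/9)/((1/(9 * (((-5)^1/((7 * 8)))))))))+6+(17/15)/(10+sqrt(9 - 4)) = 24915/3724 - 17 * sqrt(5)/1425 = 6.66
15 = 15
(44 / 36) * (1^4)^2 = 11 / 9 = 1.22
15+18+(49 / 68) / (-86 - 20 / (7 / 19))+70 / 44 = 25404495 / 734536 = 34.59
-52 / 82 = -0.63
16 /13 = 1.23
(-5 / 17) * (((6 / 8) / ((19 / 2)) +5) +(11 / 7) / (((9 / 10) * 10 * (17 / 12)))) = -352865 / 230622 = -1.53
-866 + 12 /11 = -9514 /11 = -864.91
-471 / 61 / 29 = -471 / 1769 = -0.27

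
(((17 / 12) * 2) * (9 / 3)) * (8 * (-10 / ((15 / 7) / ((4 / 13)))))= -3808 / 39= -97.64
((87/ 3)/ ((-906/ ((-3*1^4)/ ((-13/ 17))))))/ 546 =-493/ 2143596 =-0.00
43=43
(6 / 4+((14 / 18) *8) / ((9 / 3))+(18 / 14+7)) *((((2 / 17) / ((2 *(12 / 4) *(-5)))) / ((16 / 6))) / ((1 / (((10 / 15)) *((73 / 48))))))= -327259 / 18506880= -0.02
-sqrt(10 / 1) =-sqrt(10) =-3.16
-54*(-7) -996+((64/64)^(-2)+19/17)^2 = -177306/289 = -613.52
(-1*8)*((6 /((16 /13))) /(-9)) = 13 /3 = 4.33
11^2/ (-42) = -121/ 42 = -2.88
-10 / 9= -1.11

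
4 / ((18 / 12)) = 8 / 3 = 2.67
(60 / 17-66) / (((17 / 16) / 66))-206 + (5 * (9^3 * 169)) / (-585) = -1485323 / 289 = -5139.53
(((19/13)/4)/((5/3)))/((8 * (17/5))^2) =285/961792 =0.00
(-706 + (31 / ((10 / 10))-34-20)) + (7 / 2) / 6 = -8741 / 12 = -728.42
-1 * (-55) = 55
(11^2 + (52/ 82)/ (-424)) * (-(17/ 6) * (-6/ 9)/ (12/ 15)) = 29798705/ 104304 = 285.69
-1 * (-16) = 16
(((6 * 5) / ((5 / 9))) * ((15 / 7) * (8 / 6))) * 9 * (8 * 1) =77760 / 7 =11108.57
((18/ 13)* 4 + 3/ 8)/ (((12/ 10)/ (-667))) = -683675/ 208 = -3286.90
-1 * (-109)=109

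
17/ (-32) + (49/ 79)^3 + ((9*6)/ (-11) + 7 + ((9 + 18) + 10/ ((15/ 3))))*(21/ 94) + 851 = 6995737633669/ 8156837216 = 857.65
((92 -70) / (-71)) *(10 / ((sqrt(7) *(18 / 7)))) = -110 *sqrt(7) / 639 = -0.46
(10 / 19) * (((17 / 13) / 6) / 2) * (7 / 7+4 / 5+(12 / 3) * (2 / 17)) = 0.13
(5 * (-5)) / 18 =-25 / 18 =-1.39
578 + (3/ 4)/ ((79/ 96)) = 45734/ 79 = 578.91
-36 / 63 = -0.57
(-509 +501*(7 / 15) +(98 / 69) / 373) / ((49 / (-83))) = 2939330626 / 6305565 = 466.15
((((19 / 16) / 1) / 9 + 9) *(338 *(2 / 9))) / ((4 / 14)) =1555645 / 648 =2400.69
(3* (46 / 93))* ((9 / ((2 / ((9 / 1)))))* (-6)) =-11178 / 31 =-360.58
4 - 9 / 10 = 31 / 10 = 3.10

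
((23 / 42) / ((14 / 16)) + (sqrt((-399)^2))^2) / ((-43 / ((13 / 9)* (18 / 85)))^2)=15820183964 / 1963776675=8.06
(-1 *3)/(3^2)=-1/3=-0.33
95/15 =19/3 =6.33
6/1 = 6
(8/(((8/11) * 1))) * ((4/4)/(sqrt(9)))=3.67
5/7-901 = -6302/7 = -900.29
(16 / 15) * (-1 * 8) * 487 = -4155.73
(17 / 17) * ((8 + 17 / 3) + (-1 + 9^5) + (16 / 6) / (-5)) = 885917 / 15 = 59061.13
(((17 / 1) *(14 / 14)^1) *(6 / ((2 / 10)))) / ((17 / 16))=480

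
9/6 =3/2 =1.50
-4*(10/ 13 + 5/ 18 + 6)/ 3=-3298/ 351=-9.40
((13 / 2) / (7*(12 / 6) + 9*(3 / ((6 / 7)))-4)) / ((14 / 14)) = 13 / 83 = 0.16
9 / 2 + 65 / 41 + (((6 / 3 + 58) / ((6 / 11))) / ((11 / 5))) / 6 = 3547 / 246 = 14.42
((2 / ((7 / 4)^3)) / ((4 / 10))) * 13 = 4160 / 343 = 12.13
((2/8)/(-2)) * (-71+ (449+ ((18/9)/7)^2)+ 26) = -2475/49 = -50.51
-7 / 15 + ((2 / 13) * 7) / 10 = -14 / 39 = -0.36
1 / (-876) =-1 / 876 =-0.00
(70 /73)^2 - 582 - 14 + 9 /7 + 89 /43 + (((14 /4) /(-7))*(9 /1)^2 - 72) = -2259194713 /3208058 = -704.23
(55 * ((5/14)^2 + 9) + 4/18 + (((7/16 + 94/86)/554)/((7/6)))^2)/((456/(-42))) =-8044224268641497/173896385983488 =-46.26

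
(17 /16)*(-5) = -5.31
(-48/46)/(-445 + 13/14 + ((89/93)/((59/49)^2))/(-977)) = 106272479376/45226283386589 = 0.00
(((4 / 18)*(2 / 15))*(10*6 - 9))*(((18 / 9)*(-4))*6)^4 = 40108032 / 5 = 8021606.40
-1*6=-6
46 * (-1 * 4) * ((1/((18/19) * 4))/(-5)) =437/45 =9.71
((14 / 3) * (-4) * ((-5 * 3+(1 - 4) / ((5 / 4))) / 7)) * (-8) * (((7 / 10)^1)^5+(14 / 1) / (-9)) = 72426746 / 140625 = 515.03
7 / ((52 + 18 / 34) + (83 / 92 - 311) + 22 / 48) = -65688 / 2412721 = -0.03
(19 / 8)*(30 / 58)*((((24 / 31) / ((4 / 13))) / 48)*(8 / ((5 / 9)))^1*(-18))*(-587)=9797.64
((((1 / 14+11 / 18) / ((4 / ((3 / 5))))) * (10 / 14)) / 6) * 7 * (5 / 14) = 215 / 7056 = 0.03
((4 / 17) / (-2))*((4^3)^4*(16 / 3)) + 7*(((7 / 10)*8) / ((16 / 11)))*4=-2684327071 / 255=-10526772.83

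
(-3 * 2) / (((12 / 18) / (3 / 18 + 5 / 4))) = -51 / 4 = -12.75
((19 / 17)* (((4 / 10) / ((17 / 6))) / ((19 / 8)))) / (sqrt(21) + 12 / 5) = -384 / 36703 + 160* sqrt(21) / 36703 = 0.01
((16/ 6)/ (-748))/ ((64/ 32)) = -1/ 561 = -0.00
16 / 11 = 1.45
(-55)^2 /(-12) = -3025 /12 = -252.08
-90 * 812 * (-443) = 32374440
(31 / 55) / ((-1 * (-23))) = 0.02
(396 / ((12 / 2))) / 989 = 66 / 989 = 0.07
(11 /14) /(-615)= -11 /8610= -0.00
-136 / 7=-19.43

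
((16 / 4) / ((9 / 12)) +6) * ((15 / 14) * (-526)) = -44710 / 7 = -6387.14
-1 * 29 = -29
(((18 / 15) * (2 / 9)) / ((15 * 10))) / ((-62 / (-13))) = 13 / 34875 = 0.00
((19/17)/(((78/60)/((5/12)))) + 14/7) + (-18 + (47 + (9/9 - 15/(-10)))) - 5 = 19133/663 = 28.86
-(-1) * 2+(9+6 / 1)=17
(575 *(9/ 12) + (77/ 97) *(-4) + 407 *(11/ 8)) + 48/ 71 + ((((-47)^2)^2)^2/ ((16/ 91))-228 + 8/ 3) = 44768814428648849437/ 330576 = 135426692889528.73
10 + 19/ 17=189/ 17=11.12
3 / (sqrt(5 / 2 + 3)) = 3 * sqrt(22) / 11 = 1.28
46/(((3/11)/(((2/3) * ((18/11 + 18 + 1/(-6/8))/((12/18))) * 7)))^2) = 822295264/81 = 10151793.38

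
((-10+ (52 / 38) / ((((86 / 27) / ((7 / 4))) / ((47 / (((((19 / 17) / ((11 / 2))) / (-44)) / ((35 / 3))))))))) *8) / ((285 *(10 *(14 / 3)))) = -554322799 / 10322795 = -53.70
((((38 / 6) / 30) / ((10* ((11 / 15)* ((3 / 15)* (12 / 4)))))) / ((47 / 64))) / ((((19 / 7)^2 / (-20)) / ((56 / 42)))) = -0.24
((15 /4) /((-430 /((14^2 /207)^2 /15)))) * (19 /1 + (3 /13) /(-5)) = -5916064 /598814775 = -0.01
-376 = -376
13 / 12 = 1.08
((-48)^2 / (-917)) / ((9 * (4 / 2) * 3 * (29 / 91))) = -1664 / 11397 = -0.15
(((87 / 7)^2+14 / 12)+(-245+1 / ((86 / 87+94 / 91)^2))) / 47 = -3355411885501 / 1769588462544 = -1.90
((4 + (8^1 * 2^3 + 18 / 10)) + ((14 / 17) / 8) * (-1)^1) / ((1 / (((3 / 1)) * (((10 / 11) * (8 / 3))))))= 94788 / 187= 506.89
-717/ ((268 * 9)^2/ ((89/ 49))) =-21271/ 95023152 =-0.00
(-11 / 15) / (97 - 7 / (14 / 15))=-22 / 2685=-0.01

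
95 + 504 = 599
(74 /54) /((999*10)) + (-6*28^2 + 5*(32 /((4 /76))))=-1664.00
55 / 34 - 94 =-3141 / 34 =-92.38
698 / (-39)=-698 / 39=-17.90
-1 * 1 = -1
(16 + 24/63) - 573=-11689/21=-556.62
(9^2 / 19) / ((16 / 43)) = 3483 / 304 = 11.46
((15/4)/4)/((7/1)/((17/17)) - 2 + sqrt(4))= 15/112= 0.13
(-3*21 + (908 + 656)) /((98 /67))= 100567 /98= 1026.19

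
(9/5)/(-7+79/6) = 0.29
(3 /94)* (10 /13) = 15 /611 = 0.02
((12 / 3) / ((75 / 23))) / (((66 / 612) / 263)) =822664 / 275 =2991.51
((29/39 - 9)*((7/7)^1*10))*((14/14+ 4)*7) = -112700/39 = -2889.74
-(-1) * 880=880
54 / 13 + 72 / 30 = 426 / 65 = 6.55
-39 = -39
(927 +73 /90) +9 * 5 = 87553 /90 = 972.81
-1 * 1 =-1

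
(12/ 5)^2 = 144/ 25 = 5.76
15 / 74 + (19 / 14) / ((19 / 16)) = 697 / 518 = 1.35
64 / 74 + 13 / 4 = 609 / 148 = 4.11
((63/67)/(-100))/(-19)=63/127300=0.00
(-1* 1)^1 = -1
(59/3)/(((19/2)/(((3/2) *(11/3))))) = 11.39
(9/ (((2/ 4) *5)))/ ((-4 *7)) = -9/ 70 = -0.13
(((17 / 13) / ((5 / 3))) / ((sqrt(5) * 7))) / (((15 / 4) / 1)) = 68 * sqrt(5) / 11375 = 0.01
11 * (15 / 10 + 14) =341 / 2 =170.50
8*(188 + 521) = 5672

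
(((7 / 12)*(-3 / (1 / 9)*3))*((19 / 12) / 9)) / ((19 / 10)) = -35 / 8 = -4.38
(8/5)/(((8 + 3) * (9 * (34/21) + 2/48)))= 1344/135025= 0.01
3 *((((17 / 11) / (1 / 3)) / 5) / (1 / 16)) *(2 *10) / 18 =544 / 11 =49.45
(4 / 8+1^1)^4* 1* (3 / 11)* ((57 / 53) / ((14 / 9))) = 124659 / 130592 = 0.95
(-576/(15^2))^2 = 4096/625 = 6.55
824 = 824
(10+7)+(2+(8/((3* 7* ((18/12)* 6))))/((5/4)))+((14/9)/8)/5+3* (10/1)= 37099/756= 49.07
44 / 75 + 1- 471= -35206 / 75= -469.41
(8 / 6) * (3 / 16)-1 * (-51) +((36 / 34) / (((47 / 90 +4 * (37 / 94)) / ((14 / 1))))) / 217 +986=19392881607 / 18695852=1037.28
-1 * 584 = -584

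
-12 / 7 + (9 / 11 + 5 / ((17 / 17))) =316 / 77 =4.10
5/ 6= 0.83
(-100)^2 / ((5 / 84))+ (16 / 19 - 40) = 167960.84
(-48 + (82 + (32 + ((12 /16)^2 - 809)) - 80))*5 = -65795 /16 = -4112.19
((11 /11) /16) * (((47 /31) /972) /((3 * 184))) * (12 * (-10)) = -235 /11088576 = -0.00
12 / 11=1.09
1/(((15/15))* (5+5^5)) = 1/3130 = 0.00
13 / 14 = 0.93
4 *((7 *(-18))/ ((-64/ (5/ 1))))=315/ 8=39.38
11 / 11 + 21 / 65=1.32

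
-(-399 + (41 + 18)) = 340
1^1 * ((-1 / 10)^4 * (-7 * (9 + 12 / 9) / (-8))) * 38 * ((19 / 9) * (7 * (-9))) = -548359 / 120000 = -4.57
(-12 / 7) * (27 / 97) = -324 / 679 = -0.48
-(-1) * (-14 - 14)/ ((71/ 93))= -2604/ 71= -36.68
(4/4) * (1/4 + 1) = 5/4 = 1.25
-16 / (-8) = 2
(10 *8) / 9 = 80 / 9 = 8.89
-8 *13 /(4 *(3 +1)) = -13 /2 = -6.50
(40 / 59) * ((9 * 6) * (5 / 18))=600 / 59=10.17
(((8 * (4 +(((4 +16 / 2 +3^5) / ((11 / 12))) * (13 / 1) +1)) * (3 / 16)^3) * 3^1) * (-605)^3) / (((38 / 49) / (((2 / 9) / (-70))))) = 519344154.57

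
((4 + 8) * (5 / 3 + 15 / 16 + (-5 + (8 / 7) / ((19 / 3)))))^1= -26.58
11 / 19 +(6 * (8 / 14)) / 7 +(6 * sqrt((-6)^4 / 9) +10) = 77337 / 931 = 83.07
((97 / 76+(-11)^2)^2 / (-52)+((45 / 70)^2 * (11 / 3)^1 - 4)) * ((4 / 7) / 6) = -4268200457 / 154531104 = -27.62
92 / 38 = 46 / 19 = 2.42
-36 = -36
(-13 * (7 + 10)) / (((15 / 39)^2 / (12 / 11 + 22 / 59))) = -1419262 / 649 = -2186.84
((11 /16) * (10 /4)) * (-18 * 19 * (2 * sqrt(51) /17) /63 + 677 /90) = 7447 /576 - 1045 * sqrt(51) /952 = 5.09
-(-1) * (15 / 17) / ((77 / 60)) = 900 / 1309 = 0.69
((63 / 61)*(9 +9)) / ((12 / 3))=567 / 122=4.65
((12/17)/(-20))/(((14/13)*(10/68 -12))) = 3/1085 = 0.00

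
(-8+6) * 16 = -32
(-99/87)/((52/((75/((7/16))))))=-9900/2639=-3.75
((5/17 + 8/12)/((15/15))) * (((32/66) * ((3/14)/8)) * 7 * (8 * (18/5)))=2352/935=2.52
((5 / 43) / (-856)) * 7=-35 / 36808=-0.00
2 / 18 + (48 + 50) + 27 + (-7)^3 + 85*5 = 1864 / 9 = 207.11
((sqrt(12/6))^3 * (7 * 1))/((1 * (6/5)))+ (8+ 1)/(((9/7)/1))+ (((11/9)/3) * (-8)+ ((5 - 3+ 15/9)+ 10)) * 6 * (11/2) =35 * sqrt(2)/3+ 3154/9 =366.94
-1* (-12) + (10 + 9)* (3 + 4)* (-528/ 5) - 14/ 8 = -280691/ 20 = -14034.55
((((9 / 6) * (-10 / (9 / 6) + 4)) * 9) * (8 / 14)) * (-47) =6768 / 7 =966.86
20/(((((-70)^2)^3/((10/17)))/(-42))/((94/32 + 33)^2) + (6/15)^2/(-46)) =-396750/73144064069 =-0.00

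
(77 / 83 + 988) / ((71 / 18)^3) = 478696392 / 29706613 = 16.11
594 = 594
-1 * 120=-120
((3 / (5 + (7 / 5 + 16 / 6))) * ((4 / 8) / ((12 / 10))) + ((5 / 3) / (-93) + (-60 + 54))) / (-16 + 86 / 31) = 892451 / 2007360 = 0.44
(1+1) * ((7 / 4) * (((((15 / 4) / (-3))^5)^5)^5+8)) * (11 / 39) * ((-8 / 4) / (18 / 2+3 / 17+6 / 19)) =928118095210194318888146530912087146984717103260791155100173556590045438465308541286874061 / 3433959146444158420530277024163900767273537982740402977295163975734673750884352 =270276393990.08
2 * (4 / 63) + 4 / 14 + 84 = 5318 / 63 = 84.41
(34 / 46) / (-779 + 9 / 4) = -68 / 71461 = -0.00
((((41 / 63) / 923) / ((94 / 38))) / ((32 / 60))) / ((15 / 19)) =14801 / 21864024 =0.00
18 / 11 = 1.64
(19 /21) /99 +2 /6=712 /2079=0.34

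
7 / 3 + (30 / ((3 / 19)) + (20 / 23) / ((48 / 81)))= 53489 / 276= 193.80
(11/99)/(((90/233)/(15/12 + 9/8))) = 4427/6480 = 0.68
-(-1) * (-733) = -733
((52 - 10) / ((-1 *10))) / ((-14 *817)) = 3 / 8170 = 0.00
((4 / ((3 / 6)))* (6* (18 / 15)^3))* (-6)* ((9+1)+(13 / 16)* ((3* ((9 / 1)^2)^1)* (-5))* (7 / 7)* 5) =61286544 / 25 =2451461.76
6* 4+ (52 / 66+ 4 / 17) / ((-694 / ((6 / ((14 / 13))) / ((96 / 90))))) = 23.99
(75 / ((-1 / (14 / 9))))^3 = -42875000 / 27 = -1587962.96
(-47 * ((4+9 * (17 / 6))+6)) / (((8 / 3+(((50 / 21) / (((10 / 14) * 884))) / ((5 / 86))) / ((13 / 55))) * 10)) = -28761603 / 506980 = -56.73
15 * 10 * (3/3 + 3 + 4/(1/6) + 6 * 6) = 9600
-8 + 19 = 11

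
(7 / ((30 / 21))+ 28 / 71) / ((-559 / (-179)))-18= -6471159 / 396890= -16.30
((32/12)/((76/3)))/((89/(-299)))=-598/1691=-0.35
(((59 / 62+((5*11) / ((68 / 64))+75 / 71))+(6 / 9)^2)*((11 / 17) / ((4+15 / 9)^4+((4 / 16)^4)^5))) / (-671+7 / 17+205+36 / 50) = -558255217441347993600 / 7627694155944288015285089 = -0.00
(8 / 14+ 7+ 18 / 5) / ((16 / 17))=6647 / 560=11.87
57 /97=0.59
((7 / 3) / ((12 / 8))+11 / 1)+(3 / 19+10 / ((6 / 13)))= 5879 / 171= 34.38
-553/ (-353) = 553/ 353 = 1.57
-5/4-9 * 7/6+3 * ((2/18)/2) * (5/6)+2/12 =-103/9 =-11.44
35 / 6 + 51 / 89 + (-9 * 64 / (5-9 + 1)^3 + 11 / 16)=121441 / 4272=28.43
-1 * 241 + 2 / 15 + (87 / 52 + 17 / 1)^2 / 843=-913509969 / 3799120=-240.45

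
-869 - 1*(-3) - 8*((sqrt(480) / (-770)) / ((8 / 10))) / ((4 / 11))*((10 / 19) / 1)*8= -866 + 80*sqrt(30) / 133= -862.71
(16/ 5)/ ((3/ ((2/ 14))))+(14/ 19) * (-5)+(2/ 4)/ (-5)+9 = 21419/ 3990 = 5.37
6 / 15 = 2 / 5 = 0.40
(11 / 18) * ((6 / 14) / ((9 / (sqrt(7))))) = 11 * sqrt(7) / 378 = 0.08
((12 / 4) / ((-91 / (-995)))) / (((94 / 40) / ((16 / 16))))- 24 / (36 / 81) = -171258 / 4277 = -40.04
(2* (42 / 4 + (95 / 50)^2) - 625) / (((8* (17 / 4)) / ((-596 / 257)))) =4446011 / 109225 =40.71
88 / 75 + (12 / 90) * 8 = 56 / 25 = 2.24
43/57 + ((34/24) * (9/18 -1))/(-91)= 31627/41496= 0.76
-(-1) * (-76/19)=-4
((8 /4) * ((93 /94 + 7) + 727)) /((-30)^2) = 69089 /42300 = 1.63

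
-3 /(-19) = 3 /19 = 0.16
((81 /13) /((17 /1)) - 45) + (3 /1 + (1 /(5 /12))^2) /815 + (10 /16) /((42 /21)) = -3192375241 /72046000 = -44.31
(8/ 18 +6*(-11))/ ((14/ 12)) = -1180/ 21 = -56.19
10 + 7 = 17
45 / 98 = 0.46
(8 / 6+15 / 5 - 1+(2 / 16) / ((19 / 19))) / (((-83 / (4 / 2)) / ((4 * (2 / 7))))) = -2 / 21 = -0.10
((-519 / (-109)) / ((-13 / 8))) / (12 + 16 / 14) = -7266 / 32591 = -0.22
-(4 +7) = -11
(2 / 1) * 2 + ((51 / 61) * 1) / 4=1027 / 244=4.21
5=5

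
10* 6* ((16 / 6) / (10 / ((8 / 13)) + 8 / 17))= 10880 / 1137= 9.57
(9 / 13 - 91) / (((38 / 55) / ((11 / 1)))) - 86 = -376377 / 247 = -1523.79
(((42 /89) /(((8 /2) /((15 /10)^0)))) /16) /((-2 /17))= -357 /5696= -0.06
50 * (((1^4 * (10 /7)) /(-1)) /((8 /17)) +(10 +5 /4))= 2875 /7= 410.71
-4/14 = -2/7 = -0.29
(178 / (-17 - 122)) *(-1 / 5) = 178 / 695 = 0.26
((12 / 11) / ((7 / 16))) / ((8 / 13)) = 312 / 77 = 4.05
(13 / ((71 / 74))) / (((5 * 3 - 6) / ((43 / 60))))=20683 / 19170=1.08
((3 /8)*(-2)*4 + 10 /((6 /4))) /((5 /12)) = 44 /5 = 8.80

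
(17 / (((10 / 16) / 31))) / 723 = 4216 / 3615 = 1.17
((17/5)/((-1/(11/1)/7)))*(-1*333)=435897/5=87179.40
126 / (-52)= -63 / 26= -2.42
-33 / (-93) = 11 / 31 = 0.35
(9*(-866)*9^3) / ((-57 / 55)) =104166810 / 19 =5482463.68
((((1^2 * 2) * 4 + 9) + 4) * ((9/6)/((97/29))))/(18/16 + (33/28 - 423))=-17052/761741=-0.02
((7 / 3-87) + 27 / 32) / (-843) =8047 / 80928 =0.10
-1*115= -115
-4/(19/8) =-32/19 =-1.68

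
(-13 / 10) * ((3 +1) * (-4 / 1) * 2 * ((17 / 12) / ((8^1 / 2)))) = 221 / 15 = 14.73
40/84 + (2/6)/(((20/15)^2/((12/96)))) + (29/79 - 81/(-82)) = 16146265/8706432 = 1.85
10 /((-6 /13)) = -65 /3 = -21.67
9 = 9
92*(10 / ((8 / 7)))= 805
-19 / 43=-0.44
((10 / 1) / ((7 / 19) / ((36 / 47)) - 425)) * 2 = -13680 / 290371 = -0.05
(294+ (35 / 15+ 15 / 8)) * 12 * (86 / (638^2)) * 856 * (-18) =-1185456852 / 101761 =-11649.42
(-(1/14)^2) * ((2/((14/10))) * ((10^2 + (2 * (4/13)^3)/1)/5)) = -15702/107653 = -0.15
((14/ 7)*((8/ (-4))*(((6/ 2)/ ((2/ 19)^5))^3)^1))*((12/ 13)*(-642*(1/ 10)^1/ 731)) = 394724483903774630572299/ 97310720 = 4056330935623275.94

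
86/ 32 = 43/ 16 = 2.69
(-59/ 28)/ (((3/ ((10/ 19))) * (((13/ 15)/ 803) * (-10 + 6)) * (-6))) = -1184425/ 82992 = -14.27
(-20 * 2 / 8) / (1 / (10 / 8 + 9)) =-205 / 4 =-51.25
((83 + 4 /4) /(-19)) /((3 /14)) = -392 /19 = -20.63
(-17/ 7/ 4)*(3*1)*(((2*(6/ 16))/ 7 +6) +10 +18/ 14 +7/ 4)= -3417/ 98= -34.87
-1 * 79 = -79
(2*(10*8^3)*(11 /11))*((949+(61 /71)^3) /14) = 1740208742400 /2505377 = 694589.57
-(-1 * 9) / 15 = 3 / 5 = 0.60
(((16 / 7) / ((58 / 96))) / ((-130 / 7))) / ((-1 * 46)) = 192 / 43355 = 0.00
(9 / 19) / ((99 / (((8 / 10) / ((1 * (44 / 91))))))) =91 / 11495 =0.01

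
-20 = -20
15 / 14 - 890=-12445 / 14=-888.93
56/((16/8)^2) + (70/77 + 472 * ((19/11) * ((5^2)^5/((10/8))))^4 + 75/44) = 916592955589294433593750000000972961/58564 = 15651133044008169414550750000000.00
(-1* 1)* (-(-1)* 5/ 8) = -0.62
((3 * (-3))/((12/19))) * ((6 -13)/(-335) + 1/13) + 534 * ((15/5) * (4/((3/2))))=37196979/8710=4270.61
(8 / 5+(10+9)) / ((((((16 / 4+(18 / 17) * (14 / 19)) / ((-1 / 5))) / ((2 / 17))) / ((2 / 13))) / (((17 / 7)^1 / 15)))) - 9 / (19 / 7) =-830483861 / 250272750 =-3.32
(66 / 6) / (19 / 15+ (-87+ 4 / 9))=-495 / 3838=-0.13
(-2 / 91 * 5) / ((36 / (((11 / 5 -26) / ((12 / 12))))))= 17 / 234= 0.07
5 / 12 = 0.42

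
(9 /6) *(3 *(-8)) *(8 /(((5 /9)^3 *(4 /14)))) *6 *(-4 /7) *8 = 20155392 /125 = 161243.14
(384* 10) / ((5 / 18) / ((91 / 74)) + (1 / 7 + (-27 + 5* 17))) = 786240 / 11951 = 65.79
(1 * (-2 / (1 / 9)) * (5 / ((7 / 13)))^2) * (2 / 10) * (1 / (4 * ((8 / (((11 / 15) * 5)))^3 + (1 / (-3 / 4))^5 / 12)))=-1475824779 / 190844416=-7.73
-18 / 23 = -0.78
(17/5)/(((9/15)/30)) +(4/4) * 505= 675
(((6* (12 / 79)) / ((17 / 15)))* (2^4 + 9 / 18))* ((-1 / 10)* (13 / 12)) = -3861 / 2686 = -1.44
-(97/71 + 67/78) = -12323/5538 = -2.23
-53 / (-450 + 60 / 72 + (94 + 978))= -318 / 3737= -0.09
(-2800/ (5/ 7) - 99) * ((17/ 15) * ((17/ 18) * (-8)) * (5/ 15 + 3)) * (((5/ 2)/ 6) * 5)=58074550/ 243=238989.92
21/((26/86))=903/13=69.46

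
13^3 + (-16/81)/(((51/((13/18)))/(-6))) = 27227629/12393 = 2197.02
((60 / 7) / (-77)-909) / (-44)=490011 / 23716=20.66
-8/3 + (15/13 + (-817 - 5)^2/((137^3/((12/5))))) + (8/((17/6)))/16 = -320494/454155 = -0.71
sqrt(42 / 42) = 1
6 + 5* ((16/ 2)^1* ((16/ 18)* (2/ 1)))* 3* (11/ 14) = 3646/ 21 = 173.62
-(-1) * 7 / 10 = 7 / 10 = 0.70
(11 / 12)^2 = 0.84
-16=-16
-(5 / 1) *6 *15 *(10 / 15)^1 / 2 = -150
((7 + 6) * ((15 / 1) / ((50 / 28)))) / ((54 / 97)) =8827 / 45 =196.16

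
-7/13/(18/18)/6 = -0.09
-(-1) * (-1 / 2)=-1 / 2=-0.50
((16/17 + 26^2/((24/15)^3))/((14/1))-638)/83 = -19074859/2528512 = -7.54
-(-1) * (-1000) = -1000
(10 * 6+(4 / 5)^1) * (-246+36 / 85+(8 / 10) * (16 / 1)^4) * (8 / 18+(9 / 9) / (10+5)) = 31013533408 / 19125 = 1621622.66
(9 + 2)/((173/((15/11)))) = 15/173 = 0.09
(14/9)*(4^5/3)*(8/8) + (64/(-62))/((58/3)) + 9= 13105225/24273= 539.91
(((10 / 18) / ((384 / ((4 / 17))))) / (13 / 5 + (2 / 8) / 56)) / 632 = 175 / 846186696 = 0.00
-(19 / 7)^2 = -361 / 49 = -7.37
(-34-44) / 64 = -39 / 32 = -1.22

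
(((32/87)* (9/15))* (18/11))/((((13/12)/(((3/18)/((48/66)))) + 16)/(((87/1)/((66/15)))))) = 72/209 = 0.34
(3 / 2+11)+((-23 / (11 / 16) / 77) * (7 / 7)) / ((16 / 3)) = 21037 / 1694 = 12.42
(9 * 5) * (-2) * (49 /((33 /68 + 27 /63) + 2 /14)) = -2099160 /503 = -4173.28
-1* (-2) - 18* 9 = -160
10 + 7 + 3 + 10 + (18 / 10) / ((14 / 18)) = 1131 / 35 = 32.31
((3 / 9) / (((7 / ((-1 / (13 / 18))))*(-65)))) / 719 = 6 / 4252885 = 0.00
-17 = -17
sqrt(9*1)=3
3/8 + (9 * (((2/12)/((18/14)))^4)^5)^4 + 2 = 1413169846286339920115415017271049627493031413795934312274025705989768887377523632350479340533797283452480336404747157681166852715836289/595018882646879966364385270429915632628644805808814447273273981469359305752390100195219905123237164959443983655787850777861330636374016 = 2.38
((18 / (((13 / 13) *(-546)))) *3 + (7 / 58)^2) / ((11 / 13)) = -2347 / 23548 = -0.10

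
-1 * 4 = -4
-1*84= -84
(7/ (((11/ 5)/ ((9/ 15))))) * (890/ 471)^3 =4934783000/ 383119407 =12.88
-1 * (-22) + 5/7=159/7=22.71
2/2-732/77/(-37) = 3581/2849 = 1.26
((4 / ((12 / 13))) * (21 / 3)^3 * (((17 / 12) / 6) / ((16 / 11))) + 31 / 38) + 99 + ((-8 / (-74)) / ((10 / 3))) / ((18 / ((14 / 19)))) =218078177 / 639360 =341.09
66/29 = 2.28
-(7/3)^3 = -343/27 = -12.70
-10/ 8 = -5/ 4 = -1.25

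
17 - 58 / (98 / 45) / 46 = 37013 / 2254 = 16.42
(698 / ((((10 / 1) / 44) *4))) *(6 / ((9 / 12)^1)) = 30712 / 5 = 6142.40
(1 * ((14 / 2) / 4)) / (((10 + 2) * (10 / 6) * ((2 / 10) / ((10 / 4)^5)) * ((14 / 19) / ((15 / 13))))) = 890625 / 13312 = 66.90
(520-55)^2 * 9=1946025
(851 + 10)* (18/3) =5166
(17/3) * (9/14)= 51/14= 3.64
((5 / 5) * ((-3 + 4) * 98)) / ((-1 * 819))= -14 / 117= -0.12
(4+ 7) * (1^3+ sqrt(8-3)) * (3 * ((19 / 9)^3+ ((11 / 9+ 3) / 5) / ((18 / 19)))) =412984 / 1215+ 412984 * sqrt(5) / 1215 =1099.95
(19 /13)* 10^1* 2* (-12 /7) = -4560 /91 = -50.11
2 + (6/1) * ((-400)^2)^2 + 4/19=2918400000042/19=153600000002.21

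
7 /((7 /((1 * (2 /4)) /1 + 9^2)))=163 /2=81.50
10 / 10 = 1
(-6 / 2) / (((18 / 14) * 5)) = -7 / 15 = -0.47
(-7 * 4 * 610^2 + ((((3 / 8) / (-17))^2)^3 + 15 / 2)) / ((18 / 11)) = -6367039.86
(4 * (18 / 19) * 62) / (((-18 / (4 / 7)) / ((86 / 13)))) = -85312 / 1729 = -49.34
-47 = -47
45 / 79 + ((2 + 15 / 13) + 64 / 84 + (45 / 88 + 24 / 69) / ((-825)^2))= 44420700021671 / 9903458565000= 4.49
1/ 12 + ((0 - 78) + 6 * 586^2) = 24723577/ 12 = 2060298.08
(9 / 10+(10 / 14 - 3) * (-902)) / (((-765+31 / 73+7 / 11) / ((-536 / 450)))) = 15535899566 / 4830863625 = 3.22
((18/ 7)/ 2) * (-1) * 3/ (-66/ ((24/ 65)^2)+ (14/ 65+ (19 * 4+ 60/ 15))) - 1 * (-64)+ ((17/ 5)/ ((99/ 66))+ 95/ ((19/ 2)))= 20185337848/ 264634755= 76.28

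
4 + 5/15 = 13/3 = 4.33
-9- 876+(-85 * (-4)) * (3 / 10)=-783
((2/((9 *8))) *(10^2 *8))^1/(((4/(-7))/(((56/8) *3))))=-2450/3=-816.67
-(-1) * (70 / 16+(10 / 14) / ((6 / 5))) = 835 / 168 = 4.97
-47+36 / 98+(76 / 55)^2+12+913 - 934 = -53.72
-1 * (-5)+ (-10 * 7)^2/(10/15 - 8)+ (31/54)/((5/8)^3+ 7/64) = -35563369/53757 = -661.56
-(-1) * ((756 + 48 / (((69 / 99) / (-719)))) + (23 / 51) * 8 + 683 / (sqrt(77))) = -48679.77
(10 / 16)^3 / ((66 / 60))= 625 / 2816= 0.22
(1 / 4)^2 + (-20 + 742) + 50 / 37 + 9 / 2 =430925 / 592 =727.91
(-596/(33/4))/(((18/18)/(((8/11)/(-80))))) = 0.66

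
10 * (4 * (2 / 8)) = 10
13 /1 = 13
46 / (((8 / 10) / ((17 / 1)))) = 1955 / 2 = 977.50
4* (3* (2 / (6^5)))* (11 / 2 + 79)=169 / 648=0.26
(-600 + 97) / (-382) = 503 / 382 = 1.32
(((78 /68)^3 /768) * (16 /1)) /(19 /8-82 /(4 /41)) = -2197 /58562960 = -0.00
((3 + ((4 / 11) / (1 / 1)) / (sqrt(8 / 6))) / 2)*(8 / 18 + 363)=3271*sqrt(3) / 99 + 3271 / 6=602.39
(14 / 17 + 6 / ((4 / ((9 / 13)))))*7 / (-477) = -5761 / 210834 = -0.03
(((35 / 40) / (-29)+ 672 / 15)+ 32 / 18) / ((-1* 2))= -485957 / 20880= -23.27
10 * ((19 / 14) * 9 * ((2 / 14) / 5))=171 / 49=3.49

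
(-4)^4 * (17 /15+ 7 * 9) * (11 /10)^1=18059.95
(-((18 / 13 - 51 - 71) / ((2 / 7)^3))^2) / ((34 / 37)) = -83612673704 / 2873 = -29102914.62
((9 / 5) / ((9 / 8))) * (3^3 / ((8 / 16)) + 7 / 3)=1352 / 15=90.13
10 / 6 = 5 / 3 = 1.67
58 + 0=58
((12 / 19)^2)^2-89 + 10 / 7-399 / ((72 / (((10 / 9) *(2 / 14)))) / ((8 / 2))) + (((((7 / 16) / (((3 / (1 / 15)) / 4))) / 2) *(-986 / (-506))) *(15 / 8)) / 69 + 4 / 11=-830750331980665 / 9172855226304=-90.57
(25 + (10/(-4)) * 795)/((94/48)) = -47100/47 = -1002.13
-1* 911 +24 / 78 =-11839 / 13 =-910.69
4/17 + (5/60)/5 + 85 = 86957/1020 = 85.25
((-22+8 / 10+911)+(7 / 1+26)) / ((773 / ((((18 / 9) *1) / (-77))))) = -0.03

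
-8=-8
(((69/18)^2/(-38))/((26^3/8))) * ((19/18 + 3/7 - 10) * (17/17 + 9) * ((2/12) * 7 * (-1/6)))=-2838085/973780704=-0.00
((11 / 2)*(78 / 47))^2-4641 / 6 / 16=2471989 / 70688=34.97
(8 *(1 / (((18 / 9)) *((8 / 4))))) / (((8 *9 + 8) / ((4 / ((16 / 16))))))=1 / 10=0.10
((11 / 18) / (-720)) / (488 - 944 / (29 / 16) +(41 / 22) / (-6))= 3509 / 137001240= 0.00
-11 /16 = -0.69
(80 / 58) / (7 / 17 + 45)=170 / 5597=0.03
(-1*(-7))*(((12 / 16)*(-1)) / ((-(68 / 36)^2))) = 1701 / 1156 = 1.47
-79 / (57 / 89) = -7031 / 57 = -123.35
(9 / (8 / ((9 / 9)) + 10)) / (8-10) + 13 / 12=0.83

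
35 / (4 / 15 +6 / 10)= 525 / 13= 40.38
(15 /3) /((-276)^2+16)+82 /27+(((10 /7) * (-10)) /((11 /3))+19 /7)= 41983277 /22629024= 1.86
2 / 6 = 1 / 3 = 0.33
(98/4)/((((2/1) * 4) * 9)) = 49/144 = 0.34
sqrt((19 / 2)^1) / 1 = sqrt(38) / 2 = 3.08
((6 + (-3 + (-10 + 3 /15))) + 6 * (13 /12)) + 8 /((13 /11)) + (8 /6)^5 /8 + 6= 410543 /31590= 13.00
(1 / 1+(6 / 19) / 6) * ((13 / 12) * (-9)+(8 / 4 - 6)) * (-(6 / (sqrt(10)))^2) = 990 / 19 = 52.11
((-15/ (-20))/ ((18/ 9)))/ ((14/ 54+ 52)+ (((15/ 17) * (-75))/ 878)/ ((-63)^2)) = 29620647/ 4127873356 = 0.01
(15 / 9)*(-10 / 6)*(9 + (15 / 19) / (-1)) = -1300 / 57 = -22.81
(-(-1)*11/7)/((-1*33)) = -1/21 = -0.05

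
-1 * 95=-95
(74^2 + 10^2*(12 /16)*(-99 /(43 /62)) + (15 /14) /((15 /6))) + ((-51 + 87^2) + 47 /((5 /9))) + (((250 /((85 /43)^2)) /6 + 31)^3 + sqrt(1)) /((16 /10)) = 373294555399675727 /7846640930520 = 47573.80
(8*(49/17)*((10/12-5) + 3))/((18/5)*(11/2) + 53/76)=-521360/397239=-1.31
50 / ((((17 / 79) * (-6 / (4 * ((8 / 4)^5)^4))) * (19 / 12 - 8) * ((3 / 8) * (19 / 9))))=795240038400 / 24871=31974590.42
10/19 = 0.53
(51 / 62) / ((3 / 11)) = 187 / 62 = 3.02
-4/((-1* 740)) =1/185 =0.01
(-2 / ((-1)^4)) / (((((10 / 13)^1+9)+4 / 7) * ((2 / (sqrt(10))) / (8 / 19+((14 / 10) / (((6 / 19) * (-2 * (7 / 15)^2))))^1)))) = 67483 * sqrt(10) / 71516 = 2.98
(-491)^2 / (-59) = -241081 / 59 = -4086.12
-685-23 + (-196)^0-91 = -798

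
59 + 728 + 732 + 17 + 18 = 1554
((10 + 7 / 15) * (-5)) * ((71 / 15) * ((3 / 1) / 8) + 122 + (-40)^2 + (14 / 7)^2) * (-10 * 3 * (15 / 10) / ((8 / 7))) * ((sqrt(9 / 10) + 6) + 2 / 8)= 683576901 * sqrt(10) / 640 + 5696474175 / 256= 25629445.94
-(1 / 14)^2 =-1 / 196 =-0.01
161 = 161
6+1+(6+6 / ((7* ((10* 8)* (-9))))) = 10919 / 840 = 13.00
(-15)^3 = -3375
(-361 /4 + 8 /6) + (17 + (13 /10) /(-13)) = -4321 /60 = -72.02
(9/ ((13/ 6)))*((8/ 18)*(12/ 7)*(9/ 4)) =648/ 91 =7.12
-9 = -9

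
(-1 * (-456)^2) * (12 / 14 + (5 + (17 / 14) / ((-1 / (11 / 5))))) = -23184864 / 35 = -662424.69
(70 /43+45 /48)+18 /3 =5893 /688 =8.57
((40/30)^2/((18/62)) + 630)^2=2654928676/6561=404653.05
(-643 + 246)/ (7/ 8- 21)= 19.73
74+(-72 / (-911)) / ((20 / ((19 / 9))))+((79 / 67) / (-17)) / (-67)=25726082649 / 347605715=74.01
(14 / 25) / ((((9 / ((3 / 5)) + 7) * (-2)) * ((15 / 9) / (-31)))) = 651 / 2750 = 0.24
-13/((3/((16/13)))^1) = -16/3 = -5.33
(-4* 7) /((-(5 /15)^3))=756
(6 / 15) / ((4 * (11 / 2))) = 1 / 55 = 0.02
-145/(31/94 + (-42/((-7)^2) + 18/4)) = -47705/1307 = -36.50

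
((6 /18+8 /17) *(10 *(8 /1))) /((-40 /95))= -7790 /51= -152.75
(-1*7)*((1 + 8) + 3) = -84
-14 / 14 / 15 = -1 / 15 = -0.07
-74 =-74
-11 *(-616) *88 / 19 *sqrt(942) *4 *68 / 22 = 7372288 *sqrt(942) / 19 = 11908968.41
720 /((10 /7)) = 504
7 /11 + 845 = 9302 /11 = 845.64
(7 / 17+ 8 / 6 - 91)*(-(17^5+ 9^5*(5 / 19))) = 124144547456 / 969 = 128116148.05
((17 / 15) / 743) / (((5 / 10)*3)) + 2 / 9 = 0.22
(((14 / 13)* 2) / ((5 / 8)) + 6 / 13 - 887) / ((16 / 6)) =-172203 / 520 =-331.16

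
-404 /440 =-101 /110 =-0.92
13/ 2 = 6.50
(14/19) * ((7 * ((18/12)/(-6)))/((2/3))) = -147/76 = -1.93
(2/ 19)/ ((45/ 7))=14/ 855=0.02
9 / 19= 0.47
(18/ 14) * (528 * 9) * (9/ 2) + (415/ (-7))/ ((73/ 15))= 14043063/ 511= 27481.53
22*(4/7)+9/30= 901/70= 12.87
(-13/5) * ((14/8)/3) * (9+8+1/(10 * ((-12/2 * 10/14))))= -463463/18000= -25.75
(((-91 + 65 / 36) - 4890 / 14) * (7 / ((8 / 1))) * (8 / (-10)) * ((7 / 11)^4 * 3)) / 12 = 265303297 / 21083040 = 12.58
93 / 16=5.81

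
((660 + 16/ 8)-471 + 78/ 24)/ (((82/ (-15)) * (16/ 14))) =-81585/ 2624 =-31.09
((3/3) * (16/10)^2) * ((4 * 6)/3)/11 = 512/275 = 1.86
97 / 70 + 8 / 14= 137 / 70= 1.96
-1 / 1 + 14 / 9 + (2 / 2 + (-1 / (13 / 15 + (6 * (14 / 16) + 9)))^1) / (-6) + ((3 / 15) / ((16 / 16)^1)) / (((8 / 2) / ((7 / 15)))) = 345497 / 816300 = 0.42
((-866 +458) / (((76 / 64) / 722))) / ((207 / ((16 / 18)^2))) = -5292032 / 5589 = -946.87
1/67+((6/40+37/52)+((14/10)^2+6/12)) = 145303/43550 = 3.34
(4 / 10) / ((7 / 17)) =34 / 35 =0.97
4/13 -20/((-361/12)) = 4564/4693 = 0.97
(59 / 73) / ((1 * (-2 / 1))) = -59 / 146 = -0.40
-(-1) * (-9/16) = -9/16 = -0.56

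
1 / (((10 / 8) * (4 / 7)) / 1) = 7 / 5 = 1.40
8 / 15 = 0.53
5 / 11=0.45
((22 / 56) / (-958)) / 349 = -11 / 9361576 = -0.00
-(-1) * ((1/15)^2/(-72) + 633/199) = 10254401/3223800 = 3.18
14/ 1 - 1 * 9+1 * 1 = 6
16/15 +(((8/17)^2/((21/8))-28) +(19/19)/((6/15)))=-1477739/60690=-24.35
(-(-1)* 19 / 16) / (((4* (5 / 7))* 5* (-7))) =-19 / 1600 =-0.01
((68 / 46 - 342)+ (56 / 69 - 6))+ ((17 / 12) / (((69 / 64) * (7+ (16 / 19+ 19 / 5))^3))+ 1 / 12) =-48396294334483 / 140025048156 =-345.63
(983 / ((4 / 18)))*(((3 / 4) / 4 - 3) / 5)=-79623 / 32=-2488.22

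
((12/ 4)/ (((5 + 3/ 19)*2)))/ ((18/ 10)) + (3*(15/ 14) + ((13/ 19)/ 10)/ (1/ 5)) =41537/ 11172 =3.72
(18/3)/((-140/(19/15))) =-0.05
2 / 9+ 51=461 / 9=51.22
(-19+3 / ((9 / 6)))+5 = -12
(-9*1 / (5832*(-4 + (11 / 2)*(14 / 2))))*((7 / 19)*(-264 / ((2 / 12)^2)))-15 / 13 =-1.00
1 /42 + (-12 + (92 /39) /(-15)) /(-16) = 3209 /4095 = 0.78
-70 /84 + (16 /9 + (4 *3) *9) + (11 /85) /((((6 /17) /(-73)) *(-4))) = 115.64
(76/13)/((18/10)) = 380/117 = 3.25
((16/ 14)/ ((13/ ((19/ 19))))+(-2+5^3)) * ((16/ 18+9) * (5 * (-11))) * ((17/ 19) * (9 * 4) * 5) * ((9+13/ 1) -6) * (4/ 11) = -108461523200/ 1729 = -62730782.65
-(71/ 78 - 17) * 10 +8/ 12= 6301/ 39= 161.56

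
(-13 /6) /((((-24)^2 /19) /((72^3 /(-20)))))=6669 /5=1333.80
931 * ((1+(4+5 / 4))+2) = 30723 / 4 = 7680.75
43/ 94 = 0.46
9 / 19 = 0.47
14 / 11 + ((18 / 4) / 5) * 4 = 268 / 55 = 4.87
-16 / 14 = -8 / 7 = -1.14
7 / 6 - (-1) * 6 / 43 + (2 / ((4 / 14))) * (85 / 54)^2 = 2338507 / 125388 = 18.65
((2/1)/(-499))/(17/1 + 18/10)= -5/23453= -0.00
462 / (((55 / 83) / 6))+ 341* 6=31146 / 5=6229.20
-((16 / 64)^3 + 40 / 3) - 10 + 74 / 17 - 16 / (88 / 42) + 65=1377551 / 35904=38.37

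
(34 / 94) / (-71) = -17 / 3337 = -0.01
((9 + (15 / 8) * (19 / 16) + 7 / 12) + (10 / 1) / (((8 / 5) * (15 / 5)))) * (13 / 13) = 5335 / 384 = 13.89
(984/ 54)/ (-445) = -164/ 4005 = -0.04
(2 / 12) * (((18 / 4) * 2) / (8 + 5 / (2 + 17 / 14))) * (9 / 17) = 243 / 2924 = 0.08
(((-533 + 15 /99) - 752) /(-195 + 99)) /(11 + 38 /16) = 10600 /10593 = 1.00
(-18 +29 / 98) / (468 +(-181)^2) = -1735 / 3256442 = -0.00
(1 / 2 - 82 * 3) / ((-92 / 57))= 27987 / 184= 152.10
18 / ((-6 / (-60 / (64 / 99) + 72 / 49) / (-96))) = -1289034 / 49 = -26306.82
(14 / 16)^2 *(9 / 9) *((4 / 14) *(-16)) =-7 / 2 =-3.50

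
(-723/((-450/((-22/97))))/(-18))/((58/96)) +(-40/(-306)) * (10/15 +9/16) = 0.19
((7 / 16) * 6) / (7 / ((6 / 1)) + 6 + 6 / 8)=63 / 190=0.33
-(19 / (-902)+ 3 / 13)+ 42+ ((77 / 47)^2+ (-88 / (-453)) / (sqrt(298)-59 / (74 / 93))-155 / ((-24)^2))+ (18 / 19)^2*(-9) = 418309135738989920424005 / 11579528373443904025152-481888*sqrt(298) / 12899320413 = 36.12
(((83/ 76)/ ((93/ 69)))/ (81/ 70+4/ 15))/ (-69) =-2905/ 352222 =-0.01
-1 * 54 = -54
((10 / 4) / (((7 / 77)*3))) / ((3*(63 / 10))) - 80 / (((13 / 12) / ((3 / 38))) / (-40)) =32727125 / 140049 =233.68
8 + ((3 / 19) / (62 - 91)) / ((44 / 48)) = 48452 / 6061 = 7.99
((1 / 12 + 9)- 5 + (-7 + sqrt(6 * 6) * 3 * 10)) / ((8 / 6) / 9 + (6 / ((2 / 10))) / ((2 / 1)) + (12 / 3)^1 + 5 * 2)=19125 / 3148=6.08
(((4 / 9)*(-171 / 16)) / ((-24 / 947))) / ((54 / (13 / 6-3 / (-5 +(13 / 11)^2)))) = 70586539 / 6780672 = 10.41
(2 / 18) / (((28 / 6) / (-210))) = -5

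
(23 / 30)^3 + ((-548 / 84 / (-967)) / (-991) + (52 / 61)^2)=793436434394153 / 673940572893000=1.18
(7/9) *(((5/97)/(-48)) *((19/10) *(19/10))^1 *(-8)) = 2527/104760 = 0.02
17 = 17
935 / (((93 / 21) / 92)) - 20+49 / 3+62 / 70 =63215648 / 3255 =19421.09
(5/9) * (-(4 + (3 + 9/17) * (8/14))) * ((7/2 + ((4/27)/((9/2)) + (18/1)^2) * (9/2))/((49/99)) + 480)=-1806716810/157437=-11475.81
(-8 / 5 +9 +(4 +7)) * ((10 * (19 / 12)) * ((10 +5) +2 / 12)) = 39767 / 9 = 4418.56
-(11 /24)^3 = -1331 /13824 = -0.10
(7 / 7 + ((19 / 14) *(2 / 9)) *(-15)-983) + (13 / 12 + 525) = -460.44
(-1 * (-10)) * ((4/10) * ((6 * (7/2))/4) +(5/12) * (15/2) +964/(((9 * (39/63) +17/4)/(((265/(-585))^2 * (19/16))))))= 877650071/3011580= 291.43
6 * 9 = 54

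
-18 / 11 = -1.64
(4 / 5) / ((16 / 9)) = 9 / 20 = 0.45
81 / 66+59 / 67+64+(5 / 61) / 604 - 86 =-540147777 / 27154028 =-19.89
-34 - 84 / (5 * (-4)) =-149 / 5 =-29.80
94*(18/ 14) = 846/ 7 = 120.86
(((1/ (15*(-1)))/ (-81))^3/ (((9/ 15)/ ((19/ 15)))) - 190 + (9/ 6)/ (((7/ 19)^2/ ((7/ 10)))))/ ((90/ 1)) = -82381738481243/ 40679151345000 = -2.03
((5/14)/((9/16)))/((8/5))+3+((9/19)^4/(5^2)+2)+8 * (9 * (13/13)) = 15886543243/205255575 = 77.40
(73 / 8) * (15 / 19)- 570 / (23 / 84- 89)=15438795 / 1132856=13.63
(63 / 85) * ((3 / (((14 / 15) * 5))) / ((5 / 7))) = 567 / 850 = 0.67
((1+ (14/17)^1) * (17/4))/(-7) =-31/28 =-1.11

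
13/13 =1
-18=-18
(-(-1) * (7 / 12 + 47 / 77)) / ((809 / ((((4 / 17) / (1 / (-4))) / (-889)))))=4412 / 2824302327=0.00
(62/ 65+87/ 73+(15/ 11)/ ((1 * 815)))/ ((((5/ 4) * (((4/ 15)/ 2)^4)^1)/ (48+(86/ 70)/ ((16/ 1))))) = 68406341535/ 261778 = 261314.33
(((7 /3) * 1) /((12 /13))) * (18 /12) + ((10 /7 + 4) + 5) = 2389 /168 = 14.22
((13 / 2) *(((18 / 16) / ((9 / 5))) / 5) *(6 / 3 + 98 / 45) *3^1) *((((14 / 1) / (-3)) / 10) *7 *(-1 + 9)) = -59878 / 225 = -266.12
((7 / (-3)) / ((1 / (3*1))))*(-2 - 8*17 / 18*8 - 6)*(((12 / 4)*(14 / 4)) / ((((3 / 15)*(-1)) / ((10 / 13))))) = -754600 / 39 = -19348.72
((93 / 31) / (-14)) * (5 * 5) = -75 / 14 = -5.36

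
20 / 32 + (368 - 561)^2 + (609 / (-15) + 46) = 1490201 / 40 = 37255.02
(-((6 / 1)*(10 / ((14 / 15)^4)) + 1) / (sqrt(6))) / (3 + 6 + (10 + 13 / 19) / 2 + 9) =-1.40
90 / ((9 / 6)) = 60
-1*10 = -10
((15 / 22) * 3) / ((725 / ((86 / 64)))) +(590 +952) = 157407747 / 102080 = 1542.00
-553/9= -61.44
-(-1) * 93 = 93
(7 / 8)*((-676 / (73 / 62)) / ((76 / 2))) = -36673 / 2774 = -13.22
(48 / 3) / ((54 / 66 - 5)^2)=484 / 529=0.91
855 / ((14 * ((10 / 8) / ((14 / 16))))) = 171 / 4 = 42.75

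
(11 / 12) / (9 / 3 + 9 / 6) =11 / 54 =0.20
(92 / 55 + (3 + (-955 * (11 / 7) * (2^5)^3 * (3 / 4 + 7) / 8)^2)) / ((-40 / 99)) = -5616872137058440.95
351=351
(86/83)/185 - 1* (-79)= 1213131/15355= 79.01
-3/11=-0.27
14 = 14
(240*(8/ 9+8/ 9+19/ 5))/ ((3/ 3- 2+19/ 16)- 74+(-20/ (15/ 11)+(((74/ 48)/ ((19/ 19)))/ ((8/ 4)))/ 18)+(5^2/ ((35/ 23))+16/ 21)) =-8096256/ 430895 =-18.79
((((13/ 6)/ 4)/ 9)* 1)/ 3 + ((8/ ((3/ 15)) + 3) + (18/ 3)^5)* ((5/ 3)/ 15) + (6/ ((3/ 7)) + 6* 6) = 595381/ 648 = 918.80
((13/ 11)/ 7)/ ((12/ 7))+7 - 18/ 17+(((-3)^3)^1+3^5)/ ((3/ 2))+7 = 352397/ 2244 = 157.04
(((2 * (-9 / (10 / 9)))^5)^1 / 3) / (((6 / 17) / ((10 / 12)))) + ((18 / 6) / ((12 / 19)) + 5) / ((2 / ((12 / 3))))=-2195334021 / 2500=-878133.61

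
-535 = -535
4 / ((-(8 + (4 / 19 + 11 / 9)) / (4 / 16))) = -171 / 1613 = -0.11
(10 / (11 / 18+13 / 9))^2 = 32400 / 1369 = 23.67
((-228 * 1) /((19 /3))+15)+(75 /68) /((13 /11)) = -17739 /884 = -20.07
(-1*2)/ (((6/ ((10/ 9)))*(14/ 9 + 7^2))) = -2/ 273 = -0.01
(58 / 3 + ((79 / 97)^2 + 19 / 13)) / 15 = 7874098 / 5504265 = 1.43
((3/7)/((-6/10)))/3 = -5/21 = -0.24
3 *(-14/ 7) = -6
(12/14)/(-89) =-6/623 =-0.01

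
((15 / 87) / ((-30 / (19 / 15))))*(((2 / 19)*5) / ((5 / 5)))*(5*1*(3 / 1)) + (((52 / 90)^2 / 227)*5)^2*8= -13980721943 / 245109282525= -0.06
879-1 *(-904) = 1783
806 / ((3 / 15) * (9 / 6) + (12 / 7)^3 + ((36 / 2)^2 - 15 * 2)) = 2764580 / 1026729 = 2.69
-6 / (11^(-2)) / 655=-726 / 655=-1.11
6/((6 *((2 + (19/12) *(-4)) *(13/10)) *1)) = -30/169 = -0.18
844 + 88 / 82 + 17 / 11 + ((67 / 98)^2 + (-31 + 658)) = 6384862147 / 4331404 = 1474.09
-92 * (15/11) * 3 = -4140/11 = -376.36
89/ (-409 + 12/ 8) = -178/ 815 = -0.22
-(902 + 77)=-979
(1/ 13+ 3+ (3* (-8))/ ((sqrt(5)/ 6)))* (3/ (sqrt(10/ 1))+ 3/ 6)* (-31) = -124* (5+ 3* sqrt(10))* (25-234* sqrt(5))/ 325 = 2753.91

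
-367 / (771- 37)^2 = -1 / 1468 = -0.00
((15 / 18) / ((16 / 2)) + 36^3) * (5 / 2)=11197465 / 96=116640.26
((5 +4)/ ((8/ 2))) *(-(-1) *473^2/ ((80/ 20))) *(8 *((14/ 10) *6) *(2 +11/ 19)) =2071954269/ 95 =21810044.94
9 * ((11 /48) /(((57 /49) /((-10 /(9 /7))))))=-18865 /1368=-13.79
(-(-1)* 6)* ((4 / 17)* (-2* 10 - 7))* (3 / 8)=-243 / 17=-14.29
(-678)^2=459684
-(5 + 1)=-6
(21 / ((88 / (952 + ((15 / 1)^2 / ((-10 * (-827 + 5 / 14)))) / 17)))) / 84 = 187297747 / 69252832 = 2.70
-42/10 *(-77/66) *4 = 98/5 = 19.60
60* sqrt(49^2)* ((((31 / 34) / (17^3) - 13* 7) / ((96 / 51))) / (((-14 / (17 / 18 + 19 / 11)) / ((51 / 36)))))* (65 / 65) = 281442645365 / 7324416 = 38425.27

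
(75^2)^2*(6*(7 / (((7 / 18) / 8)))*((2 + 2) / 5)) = 21870000000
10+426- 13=423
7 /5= 1.40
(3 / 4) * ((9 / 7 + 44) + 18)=1329 / 28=47.46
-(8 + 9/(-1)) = 1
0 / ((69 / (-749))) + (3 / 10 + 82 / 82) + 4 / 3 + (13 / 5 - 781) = -23273 / 30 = -775.77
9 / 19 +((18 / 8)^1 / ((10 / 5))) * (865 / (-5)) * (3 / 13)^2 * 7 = -72.08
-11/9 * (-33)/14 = 2.88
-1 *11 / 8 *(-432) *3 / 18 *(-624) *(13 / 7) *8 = -6424704 / 7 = -917814.86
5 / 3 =1.67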